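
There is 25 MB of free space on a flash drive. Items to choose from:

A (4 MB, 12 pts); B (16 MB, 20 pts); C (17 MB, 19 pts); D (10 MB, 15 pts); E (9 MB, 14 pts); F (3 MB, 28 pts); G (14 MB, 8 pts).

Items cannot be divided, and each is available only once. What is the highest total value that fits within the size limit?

Check high-value combinations within 25 MB:
- A+B+F: size 4+16+3=23, value 12+20+28=60
- A+C+F: size 4+17+3=24, value 12+19+28=59
- D+E+F: size 10+9+3=22, value 15+14+28=57
- A+D+F: size 4+10+3=17, value 12+15+28=55
Best: 60 pts.

60 pts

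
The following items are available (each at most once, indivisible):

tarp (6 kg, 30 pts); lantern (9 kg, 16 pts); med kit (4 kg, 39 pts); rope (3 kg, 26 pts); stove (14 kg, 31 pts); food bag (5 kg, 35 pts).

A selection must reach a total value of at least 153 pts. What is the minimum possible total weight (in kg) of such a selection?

32

Subsets with value ≥ 153, sorted by total weight:
- tarp+med kit+rope+stove+food bag: weight 32, value 161
- tarp+lantern+med kit+rope+stove+food bag: weight 41, value 177
Minimum weight: 32 kg.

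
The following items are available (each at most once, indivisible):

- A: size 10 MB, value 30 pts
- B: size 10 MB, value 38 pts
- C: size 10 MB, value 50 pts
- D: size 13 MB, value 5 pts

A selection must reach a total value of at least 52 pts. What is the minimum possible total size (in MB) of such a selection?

Subsets with value ≥ 52, sorted by total size:
- B+C: size 20, value 88
- A+C: size 20, value 80
Minimum size: 20 MB.

20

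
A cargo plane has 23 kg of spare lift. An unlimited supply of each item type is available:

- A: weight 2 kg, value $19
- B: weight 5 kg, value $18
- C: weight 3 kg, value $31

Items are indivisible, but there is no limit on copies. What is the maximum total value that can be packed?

$236

Best value-per-unit is C at 31/3; filling with it alone gives 7×31 = 217.
Optimal mix: 1×A + 7×C → weight 23, value 236.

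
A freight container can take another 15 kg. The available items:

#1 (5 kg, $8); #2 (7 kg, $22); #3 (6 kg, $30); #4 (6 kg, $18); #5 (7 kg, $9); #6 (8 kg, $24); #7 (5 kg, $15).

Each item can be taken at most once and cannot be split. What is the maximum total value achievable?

$54

Check high-value combinations within 15 kg:
- #3+#6: weight 6+8=14, value 30+24=54
- #2+#3: weight 7+6=13, value 22+30=52
- #3+#4: weight 6+6=12, value 30+18=48
- #2+#6: weight 7+8=15, value 22+24=46
- #3+#7: weight 6+5=11, value 30+15=45
Best: $54.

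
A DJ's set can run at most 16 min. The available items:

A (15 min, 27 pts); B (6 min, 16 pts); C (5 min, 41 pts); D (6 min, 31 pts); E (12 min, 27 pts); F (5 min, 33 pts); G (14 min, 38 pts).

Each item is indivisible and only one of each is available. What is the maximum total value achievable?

Check high-value combinations within 16 min:
- C+D+F: duration 5+6+5=16, value 41+31+33=105
- B+C+F: duration 6+5+5=16, value 16+41+33=90
- C+F: duration 5+5=10, value 41+33=74
- C+D: duration 5+6=11, value 41+31=72
- D+F: duration 6+5=11, value 31+33=64
Best: 105 pts.

105 pts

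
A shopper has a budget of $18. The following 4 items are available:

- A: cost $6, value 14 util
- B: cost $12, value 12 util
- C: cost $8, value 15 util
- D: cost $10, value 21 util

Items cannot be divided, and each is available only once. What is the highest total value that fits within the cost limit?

36 util

Check high-value combinations within $18:
- C+D: cost 8+10=18, value 15+21=36
- A+D: cost 6+10=16, value 14+21=35
- A+C: cost 6+8=14, value 14+15=29
Best: 36 util.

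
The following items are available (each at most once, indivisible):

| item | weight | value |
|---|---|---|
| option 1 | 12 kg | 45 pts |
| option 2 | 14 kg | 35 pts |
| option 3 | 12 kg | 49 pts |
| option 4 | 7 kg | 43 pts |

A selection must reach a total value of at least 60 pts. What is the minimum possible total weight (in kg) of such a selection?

Subsets with value ≥ 60, sorted by total weight:
- option 3+option 4: weight 19, value 92
- option 1+option 4: weight 19, value 88
- option 2+option 4: weight 21, value 78
- option 1+option 3: weight 24, value 94
Minimum weight: 19 kg.

19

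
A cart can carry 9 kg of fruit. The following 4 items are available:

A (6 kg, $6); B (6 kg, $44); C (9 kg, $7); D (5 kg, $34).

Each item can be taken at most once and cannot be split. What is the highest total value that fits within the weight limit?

This is a 0/1 knapsack; check combinations near the capacity.
- B: weight 6, value 44
- D: weight 5, value 34
- C: weight 9, value 7
Best: $44.

$44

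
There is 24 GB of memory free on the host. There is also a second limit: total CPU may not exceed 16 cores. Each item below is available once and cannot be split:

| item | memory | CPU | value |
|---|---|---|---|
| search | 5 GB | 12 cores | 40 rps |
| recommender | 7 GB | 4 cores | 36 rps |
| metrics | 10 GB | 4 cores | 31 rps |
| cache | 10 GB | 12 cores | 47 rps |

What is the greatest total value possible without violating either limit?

83 rps

Feasible sets respecting both limits:
- recommender+cache: memory 17, CPU 16, value 83
- metrics+cache: memory 20, CPU 16, value 78
- search+recommender: memory 12, CPU 16, value 76
- search+metrics: memory 15, CPU 16, value 71
Best: 83 rps.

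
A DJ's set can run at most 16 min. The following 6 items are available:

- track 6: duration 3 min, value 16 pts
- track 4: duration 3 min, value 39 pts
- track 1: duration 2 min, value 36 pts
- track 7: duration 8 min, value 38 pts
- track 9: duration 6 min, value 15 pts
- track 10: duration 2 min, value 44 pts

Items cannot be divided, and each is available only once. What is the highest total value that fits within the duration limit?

This is a 0/1 knapsack; check combinations near the capacity.
- track 4+track 1+track 7+track 10: duration 3+2+8+2=15, value 39+36+38+44=157
- track 6+track 4+track 1+track 9+track 10: duration 3+3+2+6+2=16, value 16+39+36+15+44=150
- track 6+track 4+track 7+track 10: duration 3+3+8+2=16, value 16+39+38+44=137
- track 6+track 4+track 1+track 10: duration 3+3+2+2=10, value 16+39+36+44=135
- track 4+track 1+track 9+track 10: duration 3+2+6+2=13, value 39+36+15+44=134
Best: 157 pts.

157 pts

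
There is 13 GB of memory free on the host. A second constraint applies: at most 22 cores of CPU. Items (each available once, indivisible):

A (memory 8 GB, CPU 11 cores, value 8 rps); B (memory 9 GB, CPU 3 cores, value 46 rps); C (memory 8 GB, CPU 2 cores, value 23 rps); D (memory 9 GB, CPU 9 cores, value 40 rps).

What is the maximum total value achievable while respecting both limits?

46 rps

Feasible sets respecting both limits:
- B: memory 9, CPU 3, value 46
- D: memory 9, CPU 9, value 40
- C: memory 8, CPU 2, value 23
Best: 46 rps.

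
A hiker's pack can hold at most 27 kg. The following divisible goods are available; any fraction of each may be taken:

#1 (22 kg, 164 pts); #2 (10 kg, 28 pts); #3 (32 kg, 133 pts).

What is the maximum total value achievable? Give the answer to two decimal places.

184.78

Take in order of value per unit:
- #1 (164/22 per unit): all 22 → value 164, running total 164.00
- #3 (133/32 per unit): 5 of 32 → value 5×133/32 = 20.7813, running total 184.78
Total 184.78.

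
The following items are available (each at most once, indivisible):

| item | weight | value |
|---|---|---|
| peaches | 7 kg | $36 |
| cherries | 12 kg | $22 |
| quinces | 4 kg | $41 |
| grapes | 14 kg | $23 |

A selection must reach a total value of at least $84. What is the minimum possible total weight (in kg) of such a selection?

23

Subsets with value ≥ 84, sorted by total weight:
- peaches+cherries+quinces: weight 23, value 99
- peaches+quinces+grapes: weight 25, value 100
Minimum weight: 23 kg.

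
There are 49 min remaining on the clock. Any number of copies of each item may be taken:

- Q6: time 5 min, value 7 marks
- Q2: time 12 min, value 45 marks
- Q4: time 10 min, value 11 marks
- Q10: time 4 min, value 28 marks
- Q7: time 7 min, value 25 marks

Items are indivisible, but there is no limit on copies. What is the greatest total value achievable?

336 marks

Best value-per-unit is Q10 at 28/4, and filling with it alone uses time 12×4=48. No mix of the others beats 12×28 = 336.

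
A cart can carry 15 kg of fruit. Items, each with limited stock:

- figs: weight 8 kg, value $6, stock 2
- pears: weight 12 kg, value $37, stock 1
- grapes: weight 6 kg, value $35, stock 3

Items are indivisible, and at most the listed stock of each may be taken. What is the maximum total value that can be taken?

$70

Best selections within weight 15 and stock limits:
- 2×grapes: weight 12, value 70
- 1×figs + 1×grapes: weight 14, value 41
Best: $70.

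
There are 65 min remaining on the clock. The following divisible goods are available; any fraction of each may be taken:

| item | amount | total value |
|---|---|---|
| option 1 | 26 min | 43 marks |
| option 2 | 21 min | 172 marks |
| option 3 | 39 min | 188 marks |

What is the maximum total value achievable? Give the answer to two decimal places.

Take in order of value per unit:
- option 2 (172/21 per unit): all 21 → value 172, running total 172.00
- option 3 (188/39 per unit): all 39 → value 188, running total 360.00
- option 1 (43/26 per unit): 5 of 26 → value 5×43/26 = 8.2692, running total 368.27
Total 368.27.

368.27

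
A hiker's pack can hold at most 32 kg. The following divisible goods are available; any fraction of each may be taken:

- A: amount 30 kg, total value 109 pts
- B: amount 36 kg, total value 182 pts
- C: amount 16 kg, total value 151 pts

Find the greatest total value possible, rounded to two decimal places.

Take in order of value per unit:
- C (151/16 per unit): all 16 → value 151, running total 151.00
- B (182/36 per unit): 16 of 36 → value 16×182/36 = 80.8889, running total 231.89
Total 231.89.

231.89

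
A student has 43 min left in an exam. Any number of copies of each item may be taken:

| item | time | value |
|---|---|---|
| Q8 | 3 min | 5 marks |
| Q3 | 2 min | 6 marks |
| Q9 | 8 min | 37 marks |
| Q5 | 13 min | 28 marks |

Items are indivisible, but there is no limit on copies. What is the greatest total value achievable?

Best value-per-unit is Q9 at 37/8; filling with it alone gives 5×37 = 185.
Optimal mix: 1×Q3 + 5×Q9 → time 42, value 191.

191 marks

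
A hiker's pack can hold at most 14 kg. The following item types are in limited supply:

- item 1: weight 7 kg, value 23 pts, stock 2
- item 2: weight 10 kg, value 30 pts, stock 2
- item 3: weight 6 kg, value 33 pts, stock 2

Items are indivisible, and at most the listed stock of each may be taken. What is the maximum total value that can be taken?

Best selections within weight 14 and stock limits:
- 2×item 3: weight 12, value 66
- 1×item 1 + 1×item 3: weight 13, value 56
- 2×item 1: weight 14, value 46
Best: 66 pts.

66 pts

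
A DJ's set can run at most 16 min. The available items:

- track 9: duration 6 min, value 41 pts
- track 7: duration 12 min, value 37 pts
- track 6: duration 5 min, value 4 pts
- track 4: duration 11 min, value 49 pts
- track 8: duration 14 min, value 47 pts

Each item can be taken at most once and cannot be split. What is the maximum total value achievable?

53 pts

Check high-value combinations within 16 min:
- track 6+track 4: duration 5+11=16, value 4+49=53
- track 4: duration 11, value 49
- track 8: duration 14, value 47
Best: 53 pts.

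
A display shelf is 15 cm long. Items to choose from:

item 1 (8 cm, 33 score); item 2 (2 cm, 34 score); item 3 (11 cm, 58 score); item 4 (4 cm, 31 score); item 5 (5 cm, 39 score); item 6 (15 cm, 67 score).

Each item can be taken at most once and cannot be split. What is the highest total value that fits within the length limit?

106 score

This is a 0/1 knapsack; check combinations near the capacity.
- item 1+item 2+item 5: length 8+2+5=15, value 33+34+39=106
- item 2+item 4+item 5: length 2+4+5=11, value 34+31+39=104
- item 1+item 2+item 4: length 8+2+4=14, value 33+34+31=98
- item 2+item 3: length 2+11=13, value 34+58=92
- item 3+item 4: length 11+4=15, value 58+31=89
Best: 106 score.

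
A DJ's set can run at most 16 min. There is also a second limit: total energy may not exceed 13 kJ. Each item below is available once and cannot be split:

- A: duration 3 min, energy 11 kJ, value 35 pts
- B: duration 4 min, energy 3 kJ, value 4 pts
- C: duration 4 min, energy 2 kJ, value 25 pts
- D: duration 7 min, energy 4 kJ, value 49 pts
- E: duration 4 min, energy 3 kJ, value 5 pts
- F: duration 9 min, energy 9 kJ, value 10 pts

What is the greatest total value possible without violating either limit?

Feasible sets respecting both limits:
- C+D+E: duration 15, energy 9, value 79
- B+C+D: duration 15, energy 9, value 78
- C+D: duration 11, energy 6, value 74
Best: 79 pts.

79 pts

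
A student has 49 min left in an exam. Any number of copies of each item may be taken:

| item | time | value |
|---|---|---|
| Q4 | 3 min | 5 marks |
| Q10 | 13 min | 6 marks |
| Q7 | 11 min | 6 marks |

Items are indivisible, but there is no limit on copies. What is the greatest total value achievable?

Best value-per-unit is Q4 at 5/3, and filling with it alone uses time 16×3=48. No mix of the others beats 16×5 = 80.

80 marks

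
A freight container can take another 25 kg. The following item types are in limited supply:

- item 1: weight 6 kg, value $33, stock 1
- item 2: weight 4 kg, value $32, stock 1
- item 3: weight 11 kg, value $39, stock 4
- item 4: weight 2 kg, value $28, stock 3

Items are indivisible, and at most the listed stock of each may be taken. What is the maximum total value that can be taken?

Top feasible selections:
- 1×item 1 + 1×item 2 + 1×item 3 + 2×item 4: weight 25, value 160
- 1×item 1 + 1×item 3 + 3×item 4: weight 23, value 156
Best: $160.

$160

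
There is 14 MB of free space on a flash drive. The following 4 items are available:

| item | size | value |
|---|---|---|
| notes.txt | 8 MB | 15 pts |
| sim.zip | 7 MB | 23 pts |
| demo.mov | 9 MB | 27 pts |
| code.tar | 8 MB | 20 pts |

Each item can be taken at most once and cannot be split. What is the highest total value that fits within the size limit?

Check high-value combinations within 14 MB:
- demo.mov: size 9, value 27
- sim.zip: size 7, value 23
- code.tar: size 8, value 20
Best: 27 pts.

27 pts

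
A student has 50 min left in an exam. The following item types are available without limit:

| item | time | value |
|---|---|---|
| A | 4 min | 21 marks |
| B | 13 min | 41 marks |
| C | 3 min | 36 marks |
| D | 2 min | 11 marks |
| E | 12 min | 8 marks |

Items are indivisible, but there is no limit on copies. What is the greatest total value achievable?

587 marks

Best value-per-unit is C at 36/3; filling with it alone gives 16×36 = 576.
Optimal mix: 16×C + 1×D → time 50, value 587.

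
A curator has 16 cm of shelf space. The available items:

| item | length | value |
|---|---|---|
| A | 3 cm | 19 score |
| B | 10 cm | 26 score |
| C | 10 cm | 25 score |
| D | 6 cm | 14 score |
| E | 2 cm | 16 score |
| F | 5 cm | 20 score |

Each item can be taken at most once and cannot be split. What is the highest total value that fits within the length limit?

Check high-value combinations within 16 cm:
- A+D+E+F: length 3+6+2+5=16, value 19+14+16+20=69
- A+B+E: length 3+10+2=15, value 19+26+16=61
- A+C+E: length 3+10+2=15, value 19+25+16=60
Best: 69 score.

69 score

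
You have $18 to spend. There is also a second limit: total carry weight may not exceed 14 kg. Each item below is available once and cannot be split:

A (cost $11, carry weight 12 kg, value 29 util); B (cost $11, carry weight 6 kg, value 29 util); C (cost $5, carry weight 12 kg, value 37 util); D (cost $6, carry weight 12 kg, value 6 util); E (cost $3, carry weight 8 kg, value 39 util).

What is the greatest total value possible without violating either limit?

Feasible sets respecting both limits:
- B+E: cost 14, carry weight 14, value 68
- E: cost 3, carry weight 8, value 39
- C: cost 5, carry weight 12, value 37
Best: 68 util.

68 util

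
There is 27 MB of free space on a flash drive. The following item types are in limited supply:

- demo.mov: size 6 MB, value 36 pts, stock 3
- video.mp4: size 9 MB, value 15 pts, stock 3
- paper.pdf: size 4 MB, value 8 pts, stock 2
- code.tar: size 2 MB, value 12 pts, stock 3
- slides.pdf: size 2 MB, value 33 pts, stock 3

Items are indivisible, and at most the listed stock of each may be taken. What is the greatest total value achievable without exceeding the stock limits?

219 pts

Best selections within size 27 and stock limits:
- 3×demo.mov + 1×code.tar + 3×slides.pdf: size 26, value 219
- 2×demo.mov + 3×code.tar + 3×slides.pdf: size 24, value 207
Best: 219 pts.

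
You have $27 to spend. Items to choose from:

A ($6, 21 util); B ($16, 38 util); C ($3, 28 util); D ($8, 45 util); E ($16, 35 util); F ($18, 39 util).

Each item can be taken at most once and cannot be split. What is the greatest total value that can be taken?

111 util

This is a 0/1 knapsack; check combinations near the capacity.
- B+C+D: cost 16+3+8=27, value 38+28+45=111
- C+D+E: cost 3+8+16=27, value 28+45+35=108
- A+C+D: cost 6+3+8=17, value 21+28+45=94
- A+C+F: cost 6+3+18=27, value 21+28+39=88
- A+B+C: cost 6+16+3=25, value 21+38+28=87
Best: 111 util.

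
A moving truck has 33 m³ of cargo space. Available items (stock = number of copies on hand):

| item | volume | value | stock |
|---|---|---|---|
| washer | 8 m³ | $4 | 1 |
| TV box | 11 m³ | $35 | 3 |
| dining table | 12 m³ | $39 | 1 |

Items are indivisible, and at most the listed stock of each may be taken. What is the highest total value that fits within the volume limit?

Best selections within volume 33 and stock limits:
- 3×TV box: volume 33, value 105
- 1×washer + 1×TV box + 1×dining table: volume 31, value 78
- 1×TV box + 1×dining table: volume 23, value 74
- 1×washer + 2×TV box: volume 30, value 74
Best: $105.

$105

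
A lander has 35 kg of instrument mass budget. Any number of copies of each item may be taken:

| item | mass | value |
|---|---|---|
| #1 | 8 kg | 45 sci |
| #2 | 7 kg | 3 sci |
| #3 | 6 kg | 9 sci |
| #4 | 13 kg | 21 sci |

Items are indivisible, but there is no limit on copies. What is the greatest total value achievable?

180 sci

Best value-per-unit is #1 at 45/8, and filling with it alone uses mass 4×8=32. No mix of the others beats 4×45 = 180.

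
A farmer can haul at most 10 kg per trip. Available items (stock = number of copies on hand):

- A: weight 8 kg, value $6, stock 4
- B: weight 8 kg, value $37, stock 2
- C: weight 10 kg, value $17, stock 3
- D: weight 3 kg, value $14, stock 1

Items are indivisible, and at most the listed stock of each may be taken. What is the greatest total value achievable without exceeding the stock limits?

$37

Best selections within weight 10 and stock limits:
- 1×B: weight 8, value 37
- 1×C: weight 10, value 17
Best: $37.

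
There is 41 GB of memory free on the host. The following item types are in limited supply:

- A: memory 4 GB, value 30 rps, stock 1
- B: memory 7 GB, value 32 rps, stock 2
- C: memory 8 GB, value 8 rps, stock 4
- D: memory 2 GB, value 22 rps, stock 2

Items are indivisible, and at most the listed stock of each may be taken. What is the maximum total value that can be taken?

154 rps

Best selections within memory 41 and stock limits:
- 1×A + 2×B + 2×C + 2×D: memory 38, value 154
- 1×A + 2×B + 1×C + 2×D: memory 30, value 146
- 1×A + 2×B + 2×D: memory 22, value 138
- 1×A + 2×B + 2×C + 1×D: memory 36, value 132
Best: 154 rps.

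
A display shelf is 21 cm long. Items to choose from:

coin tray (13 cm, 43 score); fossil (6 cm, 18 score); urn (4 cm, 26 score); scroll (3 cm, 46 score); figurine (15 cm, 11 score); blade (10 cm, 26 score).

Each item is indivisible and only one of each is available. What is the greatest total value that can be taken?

115 score

Check high-value combinations within 21 cm:
- coin tray+urn+scroll: length 13+4+3=20, value 43+26+46=115
- urn+scroll+blade: length 4+3+10=17, value 26+46+26=98
- fossil+urn+scroll: length 6+4+3=13, value 18+26+46=90
- fossil+scroll+blade: length 6+3+10=19, value 18+46+26=90
- coin tray+scroll: length 13+3=16, value 43+46=89
Best: 115 score.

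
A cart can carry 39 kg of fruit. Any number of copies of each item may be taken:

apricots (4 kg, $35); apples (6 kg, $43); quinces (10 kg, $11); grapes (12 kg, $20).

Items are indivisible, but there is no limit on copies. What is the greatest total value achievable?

$323

Best value-per-unit is apricots at 35/4; filling with it alone gives 9×35 = 315.
Optimal mix: 8×apricots + 1×apples → weight 38, value 323.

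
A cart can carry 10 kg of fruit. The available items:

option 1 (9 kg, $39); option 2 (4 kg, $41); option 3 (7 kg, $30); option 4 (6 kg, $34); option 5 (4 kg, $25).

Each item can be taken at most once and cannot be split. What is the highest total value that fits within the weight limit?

Check high-value combinations within 10 kg:
- option 2+option 4: weight 4+6=10, value 41+34=75
- option 2+option 5: weight 4+4=8, value 41+25=66
- option 4+option 5: weight 6+4=10, value 34+25=59
- option 2: weight 4, value 41
- option 1: weight 9, value 39
Best: $75.

$75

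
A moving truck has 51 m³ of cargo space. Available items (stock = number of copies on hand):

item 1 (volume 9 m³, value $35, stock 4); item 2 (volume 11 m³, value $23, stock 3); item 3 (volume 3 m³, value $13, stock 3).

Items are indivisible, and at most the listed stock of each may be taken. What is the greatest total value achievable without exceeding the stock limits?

$179

Top feasible selections:
- 4×item 1 + 3×item 3: volume 45, value 179
- 4×item 1 + 1×item 2 + 1×item 3: volume 50, value 176
Best: $179.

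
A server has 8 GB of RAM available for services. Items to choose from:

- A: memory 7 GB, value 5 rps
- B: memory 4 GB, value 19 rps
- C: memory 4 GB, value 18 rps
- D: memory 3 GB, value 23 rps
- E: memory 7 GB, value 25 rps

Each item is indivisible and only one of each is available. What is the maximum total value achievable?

Check high-value combinations within 8 GB:
- B+D: memory 4+3=7, value 19+23=42
- C+D: memory 4+3=7, value 18+23=41
- B+C: memory 4+4=8, value 19+18=37
- E: memory 7, value 25
Best: 42 rps.

42 rps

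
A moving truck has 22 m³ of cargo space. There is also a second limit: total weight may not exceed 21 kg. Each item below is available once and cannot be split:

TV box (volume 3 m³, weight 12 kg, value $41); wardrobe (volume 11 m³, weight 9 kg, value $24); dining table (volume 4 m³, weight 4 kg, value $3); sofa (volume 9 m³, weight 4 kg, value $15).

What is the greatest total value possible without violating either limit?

Feasible sets respecting both limits:
- TV box+wardrobe: volume 14, weight 21, value 65
- TV box+dining table+sofa: volume 16, weight 20, value 59
- TV box+sofa: volume 12, weight 16, value 56
Best: $65.

$65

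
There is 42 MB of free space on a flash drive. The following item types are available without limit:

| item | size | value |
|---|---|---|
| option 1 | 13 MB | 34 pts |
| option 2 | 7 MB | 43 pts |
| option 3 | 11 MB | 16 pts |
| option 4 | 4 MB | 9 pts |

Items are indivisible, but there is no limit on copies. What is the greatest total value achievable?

258 pts

Best value-per-unit is option 2 at 43/7, and filling with it alone uses size 6×7=42. No mix of the others beats 6×43 = 258.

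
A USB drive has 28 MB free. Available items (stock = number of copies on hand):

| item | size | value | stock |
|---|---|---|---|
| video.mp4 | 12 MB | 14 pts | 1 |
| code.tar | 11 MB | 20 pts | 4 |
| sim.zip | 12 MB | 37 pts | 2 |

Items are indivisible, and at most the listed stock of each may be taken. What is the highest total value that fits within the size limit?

74 pts

Top feasible selections:
- 2×sim.zip: size 24, value 74
- 1×code.tar + 1×sim.zip: size 23, value 57
- 1×video.mp4 + 1×sim.zip: size 24, value 51
- 2×code.tar: size 22, value 40
Best: 74 pts.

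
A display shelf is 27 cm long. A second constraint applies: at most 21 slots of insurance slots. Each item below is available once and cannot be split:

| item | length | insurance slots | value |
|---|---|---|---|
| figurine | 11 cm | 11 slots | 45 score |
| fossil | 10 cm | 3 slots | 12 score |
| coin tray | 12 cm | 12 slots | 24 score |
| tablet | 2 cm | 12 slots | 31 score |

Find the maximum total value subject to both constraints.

Feasible sets respecting both limits:
- figurine+fossil: length 21, insurance slots 14, value 57
- figurine: length 11, insurance slots 11, value 45
- fossil+tablet: length 12, insurance slots 15, value 43
- fossil+coin tray: length 22, insurance slots 15, value 36
Best: 57 score.

57 score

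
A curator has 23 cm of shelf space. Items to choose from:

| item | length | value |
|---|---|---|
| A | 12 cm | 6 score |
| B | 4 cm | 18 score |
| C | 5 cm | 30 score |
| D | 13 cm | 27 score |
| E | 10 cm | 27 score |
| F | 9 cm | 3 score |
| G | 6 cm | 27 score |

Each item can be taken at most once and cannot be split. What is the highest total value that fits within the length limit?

84 score

Check high-value combinations within 23 cm:
- C+E+G: length 5+10+6=21, value 30+27+27=84
- B+C+G: length 4+5+6=15, value 18+30+27=75
- B+C+E: length 4+5+10=19, value 18+30+27=75
- B+C+D: length 4+5+13=22, value 18+30+27=75
- B+E+G: length 4+10+6=20, value 18+27+27=72
Best: 84 score.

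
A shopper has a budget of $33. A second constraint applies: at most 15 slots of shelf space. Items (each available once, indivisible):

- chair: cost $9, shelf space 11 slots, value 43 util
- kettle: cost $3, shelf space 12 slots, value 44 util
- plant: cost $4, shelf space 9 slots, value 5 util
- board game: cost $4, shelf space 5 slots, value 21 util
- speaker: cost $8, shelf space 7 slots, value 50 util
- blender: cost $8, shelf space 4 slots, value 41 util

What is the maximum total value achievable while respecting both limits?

Feasible sets respecting both limits:
- speaker+blender: cost 16, shelf space 11, value 91
- chair+blender: cost 17, shelf space 15, value 84
- board game+speaker: cost 12, shelf space 12, value 71
Best: 91 util.

91 util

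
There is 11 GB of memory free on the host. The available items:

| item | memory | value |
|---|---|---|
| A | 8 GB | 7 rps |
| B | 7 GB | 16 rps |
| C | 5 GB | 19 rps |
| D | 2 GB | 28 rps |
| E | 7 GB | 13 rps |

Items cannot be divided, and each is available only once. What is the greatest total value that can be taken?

47 rps

Check high-value combinations within 11 GB:
- C+D: memory 5+2=7, value 19+28=47
- B+D: memory 7+2=9, value 16+28=44
- D+E: memory 2+7=9, value 28+13=41
Best: 47 rps.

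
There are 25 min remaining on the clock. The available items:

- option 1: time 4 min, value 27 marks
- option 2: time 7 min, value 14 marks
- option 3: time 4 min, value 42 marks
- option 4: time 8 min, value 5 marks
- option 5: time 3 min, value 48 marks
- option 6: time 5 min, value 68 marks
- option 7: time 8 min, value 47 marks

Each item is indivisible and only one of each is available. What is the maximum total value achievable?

This is a 0/1 knapsack; check combinations near the capacity.
- option 1+option 3+option 5+option 6+option 7: time 4+4+3+5+8=24, value 27+42+48+68+47=232
- option 3+option 5+option 6+option 7: time 4+3+5+8=20, value 42+48+68+47=205
- option 1+option 2+option 3+option 5+option 6: time 4+7+4+3+5=23, value 27+14+42+48+68=199
Best: 232 marks.

232 marks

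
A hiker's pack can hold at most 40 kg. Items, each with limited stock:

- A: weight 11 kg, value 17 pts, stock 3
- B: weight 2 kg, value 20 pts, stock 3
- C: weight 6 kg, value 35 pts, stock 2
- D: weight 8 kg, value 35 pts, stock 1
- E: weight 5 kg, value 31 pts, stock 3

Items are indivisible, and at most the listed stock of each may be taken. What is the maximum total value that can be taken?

238 pts

Best selections within weight 40 and stock limits:
- 2×B + 2×C + 1×D + 3×E: weight 39, value 238
- 3×B + 2×C + 1×D + 2×E: weight 36, value 227
- 3×B + 2×C + 3×E: weight 33, value 223
- 3×B + 1×C + 1×D + 3×E: weight 35, value 223
Best: 238 pts.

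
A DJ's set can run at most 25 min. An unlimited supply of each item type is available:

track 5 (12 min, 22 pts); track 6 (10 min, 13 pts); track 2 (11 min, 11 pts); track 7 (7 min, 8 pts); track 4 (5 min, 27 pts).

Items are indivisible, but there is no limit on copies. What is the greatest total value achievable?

135 pts

Best value-per-unit is track 4 at 27/5, and filling with it alone uses duration 5×5=25. No mix of the others beats 5×27 = 135.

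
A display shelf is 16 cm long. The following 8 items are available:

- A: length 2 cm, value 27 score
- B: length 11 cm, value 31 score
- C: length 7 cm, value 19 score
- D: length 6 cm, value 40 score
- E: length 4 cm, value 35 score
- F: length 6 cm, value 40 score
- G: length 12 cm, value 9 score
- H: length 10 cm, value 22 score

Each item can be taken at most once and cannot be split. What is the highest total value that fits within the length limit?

115 score

Check high-value combinations within 16 cm:
- D+E+F: length 6+4+6=16, value 40+35+40=115
- A+D+F: length 2+6+6=14, value 27+40+40=107
- A+D+E: length 2+6+4=12, value 27+40+35=102
- A+E+F: length 2+4+6=12, value 27+35+40=102
- A+C+D: length 2+7+6=15, value 27+19+40=86
Best: 115 score.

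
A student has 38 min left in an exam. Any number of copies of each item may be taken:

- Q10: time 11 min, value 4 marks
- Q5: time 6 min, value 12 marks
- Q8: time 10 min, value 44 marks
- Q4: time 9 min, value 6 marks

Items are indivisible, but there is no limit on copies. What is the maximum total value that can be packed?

144 marks

Best value-per-unit is Q8 at 44/10; filling with it alone gives 3×44 = 132.
Optimal mix: 1×Q5 + 3×Q8 → time 36, value 144.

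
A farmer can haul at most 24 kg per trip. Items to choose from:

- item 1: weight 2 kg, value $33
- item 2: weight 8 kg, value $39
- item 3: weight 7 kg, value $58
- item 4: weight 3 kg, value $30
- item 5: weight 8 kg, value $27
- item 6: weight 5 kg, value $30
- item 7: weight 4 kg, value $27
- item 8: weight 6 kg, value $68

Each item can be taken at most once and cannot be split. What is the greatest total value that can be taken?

$219

Check high-value combinations within 24 kg:
- item 1+item 3+item 4+item 6+item 8: weight 2+7+3+5+6=23, value 33+58+30+30+68=219
- item 1+item 3+item 4+item 7+item 8: weight 2+7+3+4+6=22, value 33+58+30+27+68=216
- item 1+item 3+item 6+item 7+item 8: weight 2+7+5+4+6=24, value 33+58+30+27+68=216
- item 1+item 2+item 4+item 6+item 8: weight 2+8+3+5+6=24, value 33+39+30+30+68=200
- item 1+item 2+item 3+item 8: weight 2+8+7+6=23, value 33+39+58+68=198
Best: $219.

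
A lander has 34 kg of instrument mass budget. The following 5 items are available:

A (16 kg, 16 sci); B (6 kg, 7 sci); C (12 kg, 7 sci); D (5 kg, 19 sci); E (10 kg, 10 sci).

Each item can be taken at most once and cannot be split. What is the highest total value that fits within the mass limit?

45 sci

Check high-value combinations within 34 kg:
- A+D+E: mass 16+5+10=31, value 16+19+10=45
- B+C+D+E: mass 6+12+5+10=33, value 7+7+19+10=43
- A+B+D: mass 16+6+5=27, value 16+7+19=42
Best: 45 sci.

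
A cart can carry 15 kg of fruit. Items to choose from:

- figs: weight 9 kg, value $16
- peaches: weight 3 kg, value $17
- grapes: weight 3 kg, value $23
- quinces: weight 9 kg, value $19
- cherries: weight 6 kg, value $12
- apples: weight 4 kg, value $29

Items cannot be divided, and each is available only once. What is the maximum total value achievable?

$69

Check high-value combinations within 15 kg:
- peaches+grapes+apples: weight 3+3+4=10, value 17+23+29=69
- grapes+cherries+apples: weight 3+6+4=13, value 23+12+29=64
- peaches+grapes+quinces: weight 3+3+9=15, value 17+23+19=59
Best: $69.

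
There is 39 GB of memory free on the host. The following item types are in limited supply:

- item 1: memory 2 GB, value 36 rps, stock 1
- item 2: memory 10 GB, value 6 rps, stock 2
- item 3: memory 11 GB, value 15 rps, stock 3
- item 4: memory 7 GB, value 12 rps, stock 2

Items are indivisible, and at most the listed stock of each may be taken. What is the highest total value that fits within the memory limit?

Top feasible selections:
- 1×item 1 + 2×item 3 + 2×item 4: memory 38, value 90
- 1×item 1 + 3×item 3: memory 35, value 81
- 1×item 1 + 1×item 2 + 1×item 3 + 2×item 4: memory 37, value 81
Best: 90 rps.

90 rps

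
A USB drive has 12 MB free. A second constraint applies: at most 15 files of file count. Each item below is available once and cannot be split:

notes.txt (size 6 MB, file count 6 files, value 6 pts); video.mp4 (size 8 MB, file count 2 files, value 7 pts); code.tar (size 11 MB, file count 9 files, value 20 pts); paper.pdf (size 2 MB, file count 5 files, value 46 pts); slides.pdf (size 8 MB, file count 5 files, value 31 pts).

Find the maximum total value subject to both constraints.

Feasible sets respecting both limits:
- paper.pdf+slides.pdf: size 10, file count 10, value 77
- video.mp4+paper.pdf: size 10, file count 7, value 53
- notes.txt+paper.pdf: size 8, file count 11, value 52
- paper.pdf: size 2, file count 5, value 46
Best: 77 pts.

77 pts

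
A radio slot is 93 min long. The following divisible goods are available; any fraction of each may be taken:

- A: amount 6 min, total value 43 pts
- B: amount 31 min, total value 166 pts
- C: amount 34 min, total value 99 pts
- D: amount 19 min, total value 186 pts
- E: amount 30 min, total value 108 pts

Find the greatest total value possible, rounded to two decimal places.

523.38

Take in order of value per unit:
- D (186/19 per unit): all 19 → value 186, running total 186.00
- A (43/6 per unit): all 6 → value 43, running total 229.00
- B (166/31 per unit): all 31 → value 166, running total 395.00
- E (108/30 per unit): all 30 → value 108, running total 503.00
- C (99/34 per unit): 7 of 34 → value 7×99/34 = 20.3824, running total 523.38
Total 523.38.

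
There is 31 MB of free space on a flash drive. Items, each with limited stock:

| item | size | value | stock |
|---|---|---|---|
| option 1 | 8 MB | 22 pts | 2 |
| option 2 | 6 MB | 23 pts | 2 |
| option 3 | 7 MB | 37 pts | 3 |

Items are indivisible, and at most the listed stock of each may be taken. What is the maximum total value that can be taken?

Top feasible selections:
- 1×option 2 + 3×option 3: size 27, value 134
- 1×option 1 + 3×option 3: size 29, value 133
Best: 134 pts.

134 pts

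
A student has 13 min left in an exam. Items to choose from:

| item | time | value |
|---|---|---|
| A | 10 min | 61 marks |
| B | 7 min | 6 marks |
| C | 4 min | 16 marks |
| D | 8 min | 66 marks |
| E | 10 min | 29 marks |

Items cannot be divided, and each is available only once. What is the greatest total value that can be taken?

Check high-value combinations within 13 min:
- C+D: time 4+8=12, value 16+66=82
- D: time 8, value 66
- A: time 10, value 61
Best: 82 marks.

82 marks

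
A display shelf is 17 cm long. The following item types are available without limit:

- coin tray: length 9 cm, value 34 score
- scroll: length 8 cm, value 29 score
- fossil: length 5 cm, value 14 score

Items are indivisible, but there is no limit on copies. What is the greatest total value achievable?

63 score

Best value-per-unit is coin tray at 34/9; filling with it alone gives 1×34 = 34.
Optimal mix: 1×coin tray + 1×scroll → length 17, value 63.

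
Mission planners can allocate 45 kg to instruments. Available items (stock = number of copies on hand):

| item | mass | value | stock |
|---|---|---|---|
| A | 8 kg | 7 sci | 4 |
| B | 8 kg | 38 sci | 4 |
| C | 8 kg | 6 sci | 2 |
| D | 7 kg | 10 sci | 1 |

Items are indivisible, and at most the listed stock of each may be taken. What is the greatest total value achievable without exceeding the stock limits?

Best selections within mass 45 and stock limits:
- 4×B + 1×D: mass 39, value 162
- 1×A + 4×B: mass 40, value 159
- 4×B + 1×C: mass 40, value 158
- 4×B: mass 32, value 152
Best: 162 sci.

162 sci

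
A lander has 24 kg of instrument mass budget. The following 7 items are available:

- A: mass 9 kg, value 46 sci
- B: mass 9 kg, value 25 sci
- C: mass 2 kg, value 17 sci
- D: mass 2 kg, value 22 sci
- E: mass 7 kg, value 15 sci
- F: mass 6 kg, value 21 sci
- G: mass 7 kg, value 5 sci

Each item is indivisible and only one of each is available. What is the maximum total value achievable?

110 sci

Check high-value combinations within 24 kg:
- A+B+C+D: mass 9+9+2+2=22, value 46+25+17+22=110
- A+C+D+F: mass 9+2+2+6=19, value 46+17+22+21=106
- A+D+E+F: mass 9+2+7+6=24, value 46+22+15+21=104
Best: 110 sci.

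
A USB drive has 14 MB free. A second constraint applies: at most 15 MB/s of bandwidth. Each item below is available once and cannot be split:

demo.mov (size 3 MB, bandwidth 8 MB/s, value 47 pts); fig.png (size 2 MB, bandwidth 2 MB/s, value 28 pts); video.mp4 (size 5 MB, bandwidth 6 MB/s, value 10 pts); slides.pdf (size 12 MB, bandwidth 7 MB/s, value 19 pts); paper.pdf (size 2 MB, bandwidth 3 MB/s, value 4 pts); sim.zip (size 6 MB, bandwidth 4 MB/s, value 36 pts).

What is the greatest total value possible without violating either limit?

111 pts

Feasible sets respecting both limits:
- demo.mov+fig.png+sim.zip: size 11, bandwidth 14, value 111
- demo.mov+paper.pdf+sim.zip: size 11, bandwidth 15, value 87
- demo.mov+sim.zip: size 9, bandwidth 12, value 83
- demo.mov+fig.png+paper.pdf: size 7, bandwidth 13, value 79
Best: 111 pts.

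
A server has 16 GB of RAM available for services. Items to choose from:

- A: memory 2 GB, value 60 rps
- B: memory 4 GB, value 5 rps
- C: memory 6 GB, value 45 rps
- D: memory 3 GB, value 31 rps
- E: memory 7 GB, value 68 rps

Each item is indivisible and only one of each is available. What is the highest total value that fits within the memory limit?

173 rps

Check high-value combinations within 16 GB:
- A+C+E: memory 2+6+7=15, value 60+45+68=173
- A+B+D+E: memory 2+4+3+7=16, value 60+5+31+68=164
- A+D+E: memory 2+3+7=12, value 60+31+68=159
- C+D+E: memory 6+3+7=16, value 45+31+68=144
- A+B+C+D: memory 2+4+6+3=15, value 60+5+45+31=141
Best: 173 rps.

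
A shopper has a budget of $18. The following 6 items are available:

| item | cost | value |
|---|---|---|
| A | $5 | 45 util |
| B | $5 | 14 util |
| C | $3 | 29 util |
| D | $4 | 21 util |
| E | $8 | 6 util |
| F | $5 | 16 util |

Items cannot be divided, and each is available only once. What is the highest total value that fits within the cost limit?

Check high-value combinations within $18:
- A+C+D+F: cost 5+3+4+5=17, value 45+29+21+16=111
- A+B+C+D: cost 5+5+3+4=17, value 45+14+29+21=109
- A+B+C+F: cost 5+5+3+5=18, value 45+14+29+16=104
- A+C+D: cost 5+3+4=12, value 45+29+21=95
Best: 111 util.

111 util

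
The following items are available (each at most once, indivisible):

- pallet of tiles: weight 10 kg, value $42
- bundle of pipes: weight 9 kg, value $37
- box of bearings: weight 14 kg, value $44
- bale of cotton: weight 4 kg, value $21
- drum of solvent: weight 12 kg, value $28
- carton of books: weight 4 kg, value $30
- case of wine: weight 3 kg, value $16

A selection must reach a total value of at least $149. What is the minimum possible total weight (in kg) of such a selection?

35

Subsets with value ≥ 149, sorted by total weight:
- pallet of tiles+box of bearings+bale of cotton+carton of books+case of wine: weight 35, value 153
- pallet of tiles+bundle of pipes+box of bearings+carton of books: weight 37, value 153
Minimum weight: 35 kg.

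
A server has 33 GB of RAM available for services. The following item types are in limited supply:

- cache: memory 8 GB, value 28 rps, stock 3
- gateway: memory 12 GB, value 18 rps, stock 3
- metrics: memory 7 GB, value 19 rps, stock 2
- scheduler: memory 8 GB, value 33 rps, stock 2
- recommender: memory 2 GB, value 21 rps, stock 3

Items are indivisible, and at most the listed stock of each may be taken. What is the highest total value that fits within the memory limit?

157 rps

Best selections within memory 33 and stock limits:
- 1×cache + 2×scheduler + 3×recommender: memory 30, value 157
- 2×cache + 1×scheduler + 3×recommender: memory 30, value 152
Best: 157 rps.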